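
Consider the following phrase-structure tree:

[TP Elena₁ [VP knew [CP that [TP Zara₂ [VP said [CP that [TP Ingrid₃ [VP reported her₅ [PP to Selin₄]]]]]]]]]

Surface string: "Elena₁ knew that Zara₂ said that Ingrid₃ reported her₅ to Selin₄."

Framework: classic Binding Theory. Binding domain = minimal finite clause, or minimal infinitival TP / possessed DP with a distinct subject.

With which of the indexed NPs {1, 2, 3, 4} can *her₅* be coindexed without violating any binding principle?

*her* is a pronoun, so Principle B applies: it must be free in its binding domain.
Binding domain of *her₅*: the embedded TP, whose subject is Ingrid₃.
*Elena₁* c-commands the pronoun but from outside its binding domain, and is not c-commanded by it → coindexation permitted.
*Zara₂* c-commands the pronoun but from outside its binding domain, and is not c-commanded by it → coindexation permitted.
*Ingrid₃* c-commands the pronoun within its binding domain → coindexation would violate Principle B.
*Selin₄*: the pronoun c-commands this R-expression → coindexation would violate Principle C on *Selin₄*.

{1, 2}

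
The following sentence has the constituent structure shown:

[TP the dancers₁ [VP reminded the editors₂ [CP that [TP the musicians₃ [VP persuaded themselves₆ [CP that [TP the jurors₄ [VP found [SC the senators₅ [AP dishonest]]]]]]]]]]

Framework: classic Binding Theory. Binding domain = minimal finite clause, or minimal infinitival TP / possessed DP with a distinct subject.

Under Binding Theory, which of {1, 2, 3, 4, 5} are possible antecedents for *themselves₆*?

{3}

*themselves* is an anaphor, so Principle A applies: it must be bound in its binding domain.
Binding domain of *themselves₆*: the embedded TP, whose subject is the musicians₃.
*the dancers₁* c-commands the anaphor but is outside its binding domain → cannot satisfy Principle A.
*the editors₂* c-commands the anaphor but is outside its binding domain → cannot satisfy Principle A.
*the musicians₃* c-commands the anaphor within its binding domain → licit binder.
*the jurors₄* does not c-command the anaphor → cannot bind it.
*the senators₅* does not c-command the anaphor → cannot bind it.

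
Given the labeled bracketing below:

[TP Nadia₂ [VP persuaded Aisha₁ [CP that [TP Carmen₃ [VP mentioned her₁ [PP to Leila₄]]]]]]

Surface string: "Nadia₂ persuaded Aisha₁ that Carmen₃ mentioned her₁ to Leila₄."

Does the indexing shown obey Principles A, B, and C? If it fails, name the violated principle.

grammatical

The two coindexed NPs are *Aisha₁* and *her₁*.
*her₁* is a pronoun; its binding domain is the embedded TP, whose subject is Carmen₃. Within that domain it is c-commanded only by *Carmen₃*, which carries a different index — the pronoun is free locally, so Principle B holds.
*Aisha₁* is an R-expression; *her₁* does not c-command it, and no other NP shares its index, so Principle C is satisfied.
All principles are respected.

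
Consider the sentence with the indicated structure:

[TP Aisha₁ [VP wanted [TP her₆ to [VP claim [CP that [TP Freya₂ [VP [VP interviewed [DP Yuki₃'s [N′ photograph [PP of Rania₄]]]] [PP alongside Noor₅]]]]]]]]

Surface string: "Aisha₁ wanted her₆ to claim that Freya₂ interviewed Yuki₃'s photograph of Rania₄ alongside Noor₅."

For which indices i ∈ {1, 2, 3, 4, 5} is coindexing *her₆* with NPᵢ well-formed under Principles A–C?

*her* is a pronoun, so Principle B applies: it must be free in its binding domain.
Binding domain of *her₆*: the matrix TP, whose subject is Aisha₁.
*Aisha₁* c-commands the pronoun within its binding domain → coindexation would violate Principle B.
*Freya₂*: the pronoun c-commands this R-expression → coindexation would violate Principle C on *Freya₂*.
*Yuki₃*: the pronoun c-commands this R-expression → coindexation would violate Principle C on *Yuki₃*.
*Rania₄*: the pronoun c-commands this R-expression → coindexation would violate Principle C on *Rania₄*.
*Noor₅*: the pronoun c-commands this R-expression → coindexation would violate Principle C on *Noor₅*.

none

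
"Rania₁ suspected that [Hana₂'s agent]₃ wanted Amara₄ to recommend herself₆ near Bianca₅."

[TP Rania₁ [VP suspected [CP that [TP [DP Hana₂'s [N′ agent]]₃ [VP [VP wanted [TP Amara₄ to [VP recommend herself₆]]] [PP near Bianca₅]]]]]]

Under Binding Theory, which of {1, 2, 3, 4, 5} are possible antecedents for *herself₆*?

*herself* is an anaphor, so Principle A applies: it must be bound in its binding domain.
Binding domain of *herself₆*: the embedded TP, whose subject is Amara₄.
*Rania₁* c-commands the anaphor but is outside its binding domain → cannot satisfy Principle A.
*Hana₂* does not c-command the anaphor → cannot bind it.
*[Hana₂'s agent]₃* c-commands the anaphor but is outside its binding domain → cannot satisfy Principle A.
*Amara₄* c-commands the anaphor within its binding domain → licit binder.
*Bianca₅* does not c-command the anaphor → cannot bind it.

{4}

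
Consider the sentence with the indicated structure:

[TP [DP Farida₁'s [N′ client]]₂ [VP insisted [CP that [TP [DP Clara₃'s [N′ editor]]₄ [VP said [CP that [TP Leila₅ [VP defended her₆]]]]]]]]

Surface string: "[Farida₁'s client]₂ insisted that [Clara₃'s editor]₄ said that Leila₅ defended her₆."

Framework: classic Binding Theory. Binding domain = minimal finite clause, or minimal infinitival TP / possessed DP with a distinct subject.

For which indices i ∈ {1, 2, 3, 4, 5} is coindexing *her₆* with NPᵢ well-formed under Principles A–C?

*her* is a pronoun, so Principle B applies: it must be free in its binding domain.
Binding domain of *her₆*: the embedded TP, whose subject is Leila₅.
*Farida₁* and the pronoun do not c-command one another → neither Principle B nor Principle C is at stake; coindexation permitted.
*[Farida₁'s client]₂* c-commands the pronoun but from outside its binding domain, and is not c-commanded by it → coindexation permitted.
*Clara₃* and the pronoun do not c-command one another → neither Principle B nor Principle C is at stake; coindexation permitted.
*[Clara₃'s editor]₄* c-commands the pronoun but from outside its binding domain, and is not c-commanded by it → coindexation permitted.
*Leila₅* c-commands the pronoun within its binding domain → coindexation would violate Principle B.

{1, 2, 3, 4}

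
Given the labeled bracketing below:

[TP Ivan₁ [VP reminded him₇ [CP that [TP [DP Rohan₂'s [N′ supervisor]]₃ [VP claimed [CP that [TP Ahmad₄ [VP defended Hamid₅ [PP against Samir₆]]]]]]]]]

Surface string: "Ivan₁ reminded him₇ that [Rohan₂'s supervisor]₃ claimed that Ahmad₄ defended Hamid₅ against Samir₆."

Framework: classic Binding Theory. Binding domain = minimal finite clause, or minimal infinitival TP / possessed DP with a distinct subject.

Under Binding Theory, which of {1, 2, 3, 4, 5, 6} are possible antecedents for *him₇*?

none

*him* is a pronoun, so Principle B applies: it must be free in its binding domain.
Binding domain of *him₇*: the matrix TP, whose subject is Ivan₁.
*Ivan₁* c-commands the pronoun within its binding domain → coindexation would violate Principle B.
*Rohan₂*: the pronoun c-commands this R-expression → coindexation would violate Principle C on *Rohan₂*.
*[Rohan₂'s supervisor]₃*: the pronoun c-commands this R-expression → coindexation would violate Principle C on *[Rohan₂'s supervisor]₃*.
*Ahmad₄*: the pronoun c-commands this R-expression → coindexation would violate Principle C on *Ahmad₄*.
*Hamid₅*: the pronoun c-commands this R-expression → coindexation would violate Principle C on *Hamid₅*.
*Samir₆*: the pronoun c-commands this R-expression → coindexation would violate Principle C on *Samir₆*.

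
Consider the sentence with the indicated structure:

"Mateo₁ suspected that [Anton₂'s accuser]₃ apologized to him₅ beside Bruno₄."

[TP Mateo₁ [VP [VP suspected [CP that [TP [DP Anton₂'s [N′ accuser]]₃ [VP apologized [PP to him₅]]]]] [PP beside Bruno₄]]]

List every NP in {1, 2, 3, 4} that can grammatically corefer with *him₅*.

{1, 2, 4}

*him* is a pronoun, so Principle B applies: it must be free in its binding domain.
Binding domain of *him₅*: the embedded TP, whose subject is [Anton₂'s accuser]₃.
*Mateo₁* c-commands the pronoun but from outside its binding domain, and is not c-commanded by it → coindexation permitted.
*Anton₂* and the pronoun do not c-command one another → neither Principle B nor Principle C is at stake; coindexation permitted.
*[Anton₂'s accuser]₃* c-commands the pronoun within its binding domain → coindexation would violate Principle B.
*Bruno₄* and the pronoun do not c-command one another → neither Principle B nor Principle C is at stake; coindexation permitted.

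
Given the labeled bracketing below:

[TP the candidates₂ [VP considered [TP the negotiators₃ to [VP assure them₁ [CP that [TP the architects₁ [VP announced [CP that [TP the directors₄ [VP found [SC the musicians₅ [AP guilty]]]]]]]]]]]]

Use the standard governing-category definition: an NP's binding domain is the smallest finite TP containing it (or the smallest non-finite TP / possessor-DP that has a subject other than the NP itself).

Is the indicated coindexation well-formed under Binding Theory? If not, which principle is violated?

Principle C

The two coindexed NPs are *them₁* and *the architects₁*.
*the architects₁* is an R-expression. Principle C requires it to be free everywhere.
*them₁* c-commands it and carries the same index.
The R-expression is bound → Principle C violation.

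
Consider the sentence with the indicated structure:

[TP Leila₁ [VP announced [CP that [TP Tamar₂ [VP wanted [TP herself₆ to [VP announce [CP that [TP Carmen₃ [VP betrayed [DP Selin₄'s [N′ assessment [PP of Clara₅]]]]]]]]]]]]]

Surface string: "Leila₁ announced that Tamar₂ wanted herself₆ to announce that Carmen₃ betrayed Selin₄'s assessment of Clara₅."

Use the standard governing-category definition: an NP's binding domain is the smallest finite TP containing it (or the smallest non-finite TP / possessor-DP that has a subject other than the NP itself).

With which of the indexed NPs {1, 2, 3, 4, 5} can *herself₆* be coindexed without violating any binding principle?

*herself* is an anaphor, so Principle A applies: it must be bound in its binding domain.
Binding domain of *herself₆*: the embedded TP, whose subject is Tamar₂.
*Leila₁* c-commands the anaphor but is outside its binding domain → cannot satisfy Principle A.
*Tamar₂* c-commands the anaphor within its binding domain → licit binder.
*Carmen₃* does not c-command the anaphor → cannot bind it.
*Selin₄* does not c-command the anaphor → cannot bind it.
*Clara₅* does not c-command the anaphor → cannot bind it.

{2}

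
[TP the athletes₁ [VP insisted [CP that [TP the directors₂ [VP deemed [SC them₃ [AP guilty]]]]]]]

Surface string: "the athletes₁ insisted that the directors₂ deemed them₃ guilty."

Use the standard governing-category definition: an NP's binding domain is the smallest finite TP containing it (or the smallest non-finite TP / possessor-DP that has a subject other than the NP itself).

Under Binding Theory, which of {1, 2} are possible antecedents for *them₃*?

{1}

*them* is a pronoun, so Principle B applies: it must be free in its binding domain.
Binding domain of *them₃*: the embedded TP, whose subject is the directors₂.
*the athletes₁* c-commands the pronoun but from outside its binding domain, and is not c-commanded by it → coindexation permitted.
*the directors₂* c-commands the pronoun within its binding domain → coindexation would violate Principle B.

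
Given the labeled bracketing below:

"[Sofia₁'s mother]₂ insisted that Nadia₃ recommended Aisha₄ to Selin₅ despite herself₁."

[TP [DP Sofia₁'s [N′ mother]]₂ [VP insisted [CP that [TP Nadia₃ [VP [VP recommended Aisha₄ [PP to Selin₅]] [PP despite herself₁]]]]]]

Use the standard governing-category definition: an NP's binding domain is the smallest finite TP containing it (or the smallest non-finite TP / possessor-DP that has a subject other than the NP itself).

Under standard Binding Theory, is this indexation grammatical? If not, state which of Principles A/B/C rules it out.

Principle A

The two coindexed NPs are *Sofia₁* and *herself₁*.
*herself₁* is an anaphor. Principle A requires it to be bound within its binding domain — the embedded TP, whose subject is Nadia₃.
Within that domain it is c-commanded by *Nadia₃*, which does not share its index.
*Sofia₁* does not c-command the anaphor at all.
The anaphor is unbound in its domain → Principle A violation.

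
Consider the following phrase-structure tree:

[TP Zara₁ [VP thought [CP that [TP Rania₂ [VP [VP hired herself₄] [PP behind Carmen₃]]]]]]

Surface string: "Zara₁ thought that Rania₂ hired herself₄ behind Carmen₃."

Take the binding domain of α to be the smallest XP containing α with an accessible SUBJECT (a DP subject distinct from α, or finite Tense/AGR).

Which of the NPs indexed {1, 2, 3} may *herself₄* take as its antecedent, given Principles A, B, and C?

*herself* is an anaphor, so Principle A applies: it must be bound in its binding domain.
Binding domain of *herself₄*: the embedded TP, whose subject is Rania₂.
*Zara₁* c-commands the anaphor but is outside its binding domain → cannot satisfy Principle A.
*Rania₂* c-commands the anaphor within its binding domain → licit binder.
*Carmen₃* does not c-command the anaphor → cannot bind it.

{2}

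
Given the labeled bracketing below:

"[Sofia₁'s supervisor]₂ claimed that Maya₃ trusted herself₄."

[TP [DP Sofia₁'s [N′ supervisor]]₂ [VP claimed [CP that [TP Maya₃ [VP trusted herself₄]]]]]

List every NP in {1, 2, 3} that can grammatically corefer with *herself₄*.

{3}

*herself* is an anaphor, so Principle A applies: it must be bound in its binding domain.
Binding domain of *herself₄*: the embedded TP, whose subject is Maya₃.
*Sofia₁* does not c-command the anaphor → cannot bind it.
*[Sofia₁'s supervisor]₂* c-commands the anaphor but is outside its binding domain → cannot satisfy Principle A.
*Maya₃* c-commands the anaphor within its binding domain → licit binder.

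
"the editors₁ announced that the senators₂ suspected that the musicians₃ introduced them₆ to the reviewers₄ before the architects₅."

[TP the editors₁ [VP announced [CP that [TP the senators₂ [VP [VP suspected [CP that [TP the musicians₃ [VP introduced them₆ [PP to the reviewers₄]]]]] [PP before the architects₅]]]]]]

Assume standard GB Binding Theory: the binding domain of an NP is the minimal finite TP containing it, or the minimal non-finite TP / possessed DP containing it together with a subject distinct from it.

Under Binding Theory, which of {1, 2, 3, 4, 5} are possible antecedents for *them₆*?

*them* is a pronoun, so Principle B applies: it must be free in its binding domain.
Binding domain of *them₆*: the embedded TP, whose subject is the musicians₃.
*the editors₁* c-commands the pronoun but from outside its binding domain, and is not c-commanded by it → coindexation permitted.
*the senators₂* c-commands the pronoun but from outside its binding domain, and is not c-commanded by it → coindexation permitted.
*the musicians₃* c-commands the pronoun within its binding domain → coindexation would violate Principle B.
*the reviewers₄*: the pronoun c-commands this R-expression → coindexation would violate Principle C on *the reviewers₄*.
*the architects₅* and the pronoun do not c-command one another → neither Principle B nor Principle C is at stake; coindexation permitted.

{1, 2, 5}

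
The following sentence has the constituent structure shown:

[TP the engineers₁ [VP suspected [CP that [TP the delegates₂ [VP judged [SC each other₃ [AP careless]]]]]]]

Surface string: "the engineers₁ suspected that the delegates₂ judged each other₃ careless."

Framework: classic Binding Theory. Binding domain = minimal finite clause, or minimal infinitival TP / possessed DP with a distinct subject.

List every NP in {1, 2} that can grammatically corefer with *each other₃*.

{2}

*each other* is an anaphor, so Principle A applies: it must be bound in its binding domain.
Binding domain of *each other₃*: the embedded TP, whose subject is the delegates₂.
*the engineers₁* c-commands the anaphor but is outside its binding domain → cannot satisfy Principle A.
*the delegates₂* c-commands the anaphor within its binding domain → licit binder.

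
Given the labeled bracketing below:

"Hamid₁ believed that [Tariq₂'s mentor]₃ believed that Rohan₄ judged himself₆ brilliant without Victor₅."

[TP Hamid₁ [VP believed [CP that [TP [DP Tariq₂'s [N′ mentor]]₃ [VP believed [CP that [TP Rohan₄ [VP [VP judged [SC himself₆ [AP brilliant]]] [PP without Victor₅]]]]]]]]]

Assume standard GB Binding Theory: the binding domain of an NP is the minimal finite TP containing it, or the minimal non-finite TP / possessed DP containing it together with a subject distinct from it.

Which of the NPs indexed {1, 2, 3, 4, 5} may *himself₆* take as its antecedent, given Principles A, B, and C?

{4}

*himself* is an anaphor, so Principle A applies: it must be bound in its binding domain.
Binding domain of *himself₆*: the embedded TP, whose subject is Rohan₄.
*Hamid₁* c-commands the anaphor but is outside its binding domain → cannot satisfy Principle A.
*Tariq₂* does not c-command the anaphor → cannot bind it.
*[Tariq₂'s mentor]₃* c-commands the anaphor but is outside its binding domain → cannot satisfy Principle A.
*Rohan₄* c-commands the anaphor within its binding domain → licit binder.
*Victor₅* does not c-command the anaphor → cannot bind it.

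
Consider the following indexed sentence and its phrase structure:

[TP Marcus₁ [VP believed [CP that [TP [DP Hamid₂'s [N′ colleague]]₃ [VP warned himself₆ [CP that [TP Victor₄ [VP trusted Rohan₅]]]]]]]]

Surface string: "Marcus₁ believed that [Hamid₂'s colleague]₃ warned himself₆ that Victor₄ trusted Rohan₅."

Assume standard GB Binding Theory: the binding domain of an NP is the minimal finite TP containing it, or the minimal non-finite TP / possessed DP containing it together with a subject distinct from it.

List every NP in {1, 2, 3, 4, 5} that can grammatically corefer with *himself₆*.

*himself* is an anaphor, so Principle A applies: it must be bound in its binding domain.
Binding domain of *himself₆*: the embedded TP, whose subject is [Hamid₂'s colleague]₃.
*Marcus₁* c-commands the anaphor but is outside its binding domain → cannot satisfy Principle A.
*Hamid₂* does not c-command the anaphor → cannot bind it.
*[Hamid₂'s colleague]₃* c-commands the anaphor within its binding domain → licit binder.
*Victor₄* does not c-command the anaphor → cannot bind it.
*Rohan₅* does not c-command the anaphor → cannot bind it.

{3}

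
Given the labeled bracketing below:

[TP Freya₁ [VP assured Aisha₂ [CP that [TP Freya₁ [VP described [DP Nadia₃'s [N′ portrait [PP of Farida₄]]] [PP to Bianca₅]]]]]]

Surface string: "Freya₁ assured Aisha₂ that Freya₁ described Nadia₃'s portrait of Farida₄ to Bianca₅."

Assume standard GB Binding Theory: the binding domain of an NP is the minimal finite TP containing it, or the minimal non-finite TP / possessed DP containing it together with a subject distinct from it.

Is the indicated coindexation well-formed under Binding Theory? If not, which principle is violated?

The two coindexed NPs are *Freya₁* (the higher occurrence) and *Freya₁* (the lower occurrence).
*Freya₁* (the lower occurrence) is an R-expression. Principle C requires it to be free everywhere.
*Freya₁* (the higher occurrence) c-commands it and carries the same index.
The R-expression is bound → Principle C violation.

Principle C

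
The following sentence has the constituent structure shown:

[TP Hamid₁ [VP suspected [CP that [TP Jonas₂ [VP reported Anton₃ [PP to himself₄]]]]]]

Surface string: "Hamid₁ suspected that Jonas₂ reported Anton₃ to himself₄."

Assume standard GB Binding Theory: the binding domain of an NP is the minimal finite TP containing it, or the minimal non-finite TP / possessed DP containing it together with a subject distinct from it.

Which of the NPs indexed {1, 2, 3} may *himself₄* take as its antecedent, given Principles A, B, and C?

*himself* is an anaphor, so Principle A applies: it must be bound in its binding domain.
Binding domain of *himself₄*: the embedded TP, whose subject is Jonas₂.
*Hamid₁* c-commands the anaphor but is outside its binding domain → cannot satisfy Principle A.
*Jonas₂* c-commands the anaphor within its binding domain → licit binder.
*Anton₃* c-commands the anaphor within its binding domain → licit binder.

{2, 3}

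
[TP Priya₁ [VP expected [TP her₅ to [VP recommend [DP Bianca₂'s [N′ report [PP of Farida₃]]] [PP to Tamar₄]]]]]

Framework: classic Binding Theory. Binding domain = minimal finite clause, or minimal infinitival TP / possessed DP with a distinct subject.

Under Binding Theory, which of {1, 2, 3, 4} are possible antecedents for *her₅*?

none

*her* is a pronoun, so Principle B applies: it must be free in its binding domain.
Binding domain of *her₅*: the matrix TP, whose subject is Priya₁.
*Priya₁* c-commands the pronoun within its binding domain → coindexation would violate Principle B.
*Bianca₂*: the pronoun c-commands this R-expression → coindexation would violate Principle C on *Bianca₂*.
*Farida₃*: the pronoun c-commands this R-expression → coindexation would violate Principle C on *Farida₃*.
*Tamar₄*: the pronoun c-commands this R-expression → coindexation would violate Principle C on *Tamar₄*.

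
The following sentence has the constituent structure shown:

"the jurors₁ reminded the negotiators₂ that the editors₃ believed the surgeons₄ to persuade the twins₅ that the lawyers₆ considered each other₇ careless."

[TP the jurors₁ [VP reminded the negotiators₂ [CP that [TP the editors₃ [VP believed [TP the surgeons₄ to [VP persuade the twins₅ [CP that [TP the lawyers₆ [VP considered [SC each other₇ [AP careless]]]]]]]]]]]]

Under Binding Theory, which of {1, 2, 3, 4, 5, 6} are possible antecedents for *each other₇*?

{6}

*each other* is an anaphor, so Principle A applies: it must be bound in its binding domain.
Binding domain of *each other₇*: the embedded TP, whose subject is the lawyers₆.
*the jurors₁* c-commands the anaphor but is outside its binding domain → cannot satisfy Principle A.
*the negotiators₂* c-commands the anaphor but is outside its binding domain → cannot satisfy Principle A.
*the editors₃* c-commands the anaphor but is outside its binding domain → cannot satisfy Principle A.
*the surgeons₄* c-commands the anaphor but is outside its binding domain → cannot satisfy Principle A.
*the twins₅* c-commands the anaphor but is outside its binding domain → cannot satisfy Principle A.
*the lawyers₆* c-commands the anaphor within its binding domain → licit binder.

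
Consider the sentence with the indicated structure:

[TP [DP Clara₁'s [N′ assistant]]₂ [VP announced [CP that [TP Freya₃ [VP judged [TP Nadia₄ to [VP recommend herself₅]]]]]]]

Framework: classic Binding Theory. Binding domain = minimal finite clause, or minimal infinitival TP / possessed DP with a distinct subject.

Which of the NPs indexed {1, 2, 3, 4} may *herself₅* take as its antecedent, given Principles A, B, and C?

*herself* is an anaphor, so Principle A applies: it must be bound in its binding domain.
Binding domain of *herself₅*: the embedded TP, whose subject is Nadia₄.
*Clara₁* does not c-command the anaphor → cannot bind it.
*[Clara₁'s assistant]₂* c-commands the anaphor but is outside its binding domain → cannot satisfy Principle A.
*Freya₃* c-commands the anaphor but is outside its binding domain → cannot satisfy Principle A.
*Nadia₄* c-commands the anaphor within its binding domain → licit binder.

{4}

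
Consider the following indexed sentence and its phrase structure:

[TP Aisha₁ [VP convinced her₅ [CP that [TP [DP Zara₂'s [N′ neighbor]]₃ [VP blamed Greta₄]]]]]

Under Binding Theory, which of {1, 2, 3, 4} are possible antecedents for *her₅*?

none

*her* is a pronoun, so Principle B applies: it must be free in its binding domain.
Binding domain of *her₅*: the matrix TP, whose subject is Aisha₁.
*Aisha₁* c-commands the pronoun within its binding domain → coindexation would violate Principle B.
*Zara₂*: the pronoun c-commands this R-expression → coindexation would violate Principle C on *Zara₂*.
*[Zara₂'s neighbor]₃*: the pronoun c-commands this R-expression → coindexation would violate Principle C on *[Zara₂'s neighbor]₃*.
*Greta₄*: the pronoun c-commands this R-expression → coindexation would violate Principle C on *Greta₄*.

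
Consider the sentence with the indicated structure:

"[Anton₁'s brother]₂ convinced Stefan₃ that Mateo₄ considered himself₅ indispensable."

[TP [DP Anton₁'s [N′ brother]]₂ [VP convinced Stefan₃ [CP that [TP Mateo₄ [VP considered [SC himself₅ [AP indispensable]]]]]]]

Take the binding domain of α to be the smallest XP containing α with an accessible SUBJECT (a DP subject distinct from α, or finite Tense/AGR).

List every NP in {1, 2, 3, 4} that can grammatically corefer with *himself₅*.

{4}

*himself* is an anaphor, so Principle A applies: it must be bound in its binding domain.
Binding domain of *himself₅*: the embedded TP, whose subject is Mateo₄.
*Anton₁* does not c-command the anaphor → cannot bind it.
*[Anton₁'s brother]₂* c-commands the anaphor but is outside its binding domain → cannot satisfy Principle A.
*Stefan₃* c-commands the anaphor but is outside its binding domain → cannot satisfy Principle A.
*Mateo₄* c-commands the anaphor within its binding domain → licit binder.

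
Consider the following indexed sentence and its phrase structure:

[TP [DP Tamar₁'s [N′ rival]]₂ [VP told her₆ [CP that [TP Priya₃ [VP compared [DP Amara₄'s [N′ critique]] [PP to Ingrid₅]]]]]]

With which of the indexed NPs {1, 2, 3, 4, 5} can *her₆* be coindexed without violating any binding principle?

{1}

*her* is a pronoun, so Principle B applies: it must be free in its binding domain.
Binding domain of *her₆*: the matrix TP, whose subject is [Tamar₁'s rival]₂.
*Tamar₁* and the pronoun do not c-command one another → neither Principle B nor Principle C is at stake; coindexation permitted.
*[Tamar₁'s rival]₂* c-commands the pronoun within its binding domain → coindexation would violate Principle B.
*Priya₃*: the pronoun c-commands this R-expression → coindexation would violate Principle C on *Priya₃*.
*Amara₄*: the pronoun c-commands this R-expression → coindexation would violate Principle C on *Amara₄*.
*Ingrid₅*: the pronoun c-commands this R-expression → coindexation would violate Principle C on *Ingrid₅*.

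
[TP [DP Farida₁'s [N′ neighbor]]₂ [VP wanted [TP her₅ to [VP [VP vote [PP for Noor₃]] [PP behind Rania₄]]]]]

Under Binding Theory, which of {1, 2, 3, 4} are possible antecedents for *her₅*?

{1}

*her* is a pronoun, so Principle B applies: it must be free in its binding domain.
Binding domain of *her₅*: the matrix TP, whose subject is [Farida₁'s neighbor]₂.
*Farida₁* and the pronoun do not c-command one another → neither Principle B nor Principle C is at stake; coindexation permitted.
*[Farida₁'s neighbor]₂* c-commands the pronoun within its binding domain → coindexation would violate Principle B.
*Noor₃*: the pronoun c-commands this R-expression → coindexation would violate Principle C on *Noor₃*.
*Rania₄*: the pronoun c-commands this R-expression → coindexation would violate Principle C on *Rania₄*.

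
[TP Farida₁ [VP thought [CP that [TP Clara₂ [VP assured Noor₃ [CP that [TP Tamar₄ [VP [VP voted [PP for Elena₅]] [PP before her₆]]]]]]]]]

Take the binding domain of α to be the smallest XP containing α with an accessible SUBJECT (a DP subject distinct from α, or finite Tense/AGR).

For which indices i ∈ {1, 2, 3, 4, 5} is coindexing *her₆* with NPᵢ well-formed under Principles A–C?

{1, 2, 3, 5}

*her* is a pronoun, so Principle B applies: it must be free in its binding domain.
Binding domain of *her₆*: the embedded TP, whose subject is Tamar₄.
*Farida₁* c-commands the pronoun but from outside its binding domain, and is not c-commanded by it → coindexation permitted.
*Clara₂* c-commands the pronoun but from outside its binding domain, and is not c-commanded by it → coindexation permitted.
*Noor₃* c-commands the pronoun but from outside its binding domain, and is not c-commanded by it → coindexation permitted.
*Tamar₄* c-commands the pronoun within its binding domain → coindexation would violate Principle B.
*Elena₅* and the pronoun do not c-command one another → neither Principle B nor Principle C is at stake; coindexation permitted.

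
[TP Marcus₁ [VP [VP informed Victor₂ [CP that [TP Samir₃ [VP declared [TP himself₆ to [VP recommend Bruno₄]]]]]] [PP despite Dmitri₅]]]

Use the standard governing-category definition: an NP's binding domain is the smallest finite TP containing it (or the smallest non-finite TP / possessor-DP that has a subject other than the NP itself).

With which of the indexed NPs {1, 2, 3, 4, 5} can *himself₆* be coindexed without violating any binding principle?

{3}

*himself* is an anaphor, so Principle A applies: it must be bound in its binding domain.
Binding domain of *himself₆*: the embedded TP, whose subject is Samir₃.
*Marcus₁* c-commands the anaphor but is outside its binding domain → cannot satisfy Principle A.
*Victor₂* c-commands the anaphor but is outside its binding domain → cannot satisfy Principle A.
*Samir₃* c-commands the anaphor within its binding domain → licit binder.
*Bruno₄* does not c-command the anaphor → cannot bind it.
*Dmitri₅* does not c-command the anaphor → cannot bind it.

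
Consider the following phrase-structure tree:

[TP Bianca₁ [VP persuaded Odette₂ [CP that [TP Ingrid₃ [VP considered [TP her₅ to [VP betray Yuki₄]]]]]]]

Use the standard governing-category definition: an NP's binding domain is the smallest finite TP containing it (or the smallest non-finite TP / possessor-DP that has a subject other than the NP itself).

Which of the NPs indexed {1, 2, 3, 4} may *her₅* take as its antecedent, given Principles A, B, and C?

*her* is a pronoun, so Principle B applies: it must be free in its binding domain.
Binding domain of *her₅*: the embedded TP, whose subject is Ingrid₃.
*Bianca₁* c-commands the pronoun but from outside its binding domain, and is not c-commanded by it → coindexation permitted.
*Odette₂* c-commands the pronoun but from outside its binding domain, and is not c-commanded by it → coindexation permitted.
*Ingrid₃* c-commands the pronoun within its binding domain → coindexation would violate Principle B.
*Yuki₄*: the pronoun c-commands this R-expression → coindexation would violate Principle C on *Yuki₄*.

{1, 2}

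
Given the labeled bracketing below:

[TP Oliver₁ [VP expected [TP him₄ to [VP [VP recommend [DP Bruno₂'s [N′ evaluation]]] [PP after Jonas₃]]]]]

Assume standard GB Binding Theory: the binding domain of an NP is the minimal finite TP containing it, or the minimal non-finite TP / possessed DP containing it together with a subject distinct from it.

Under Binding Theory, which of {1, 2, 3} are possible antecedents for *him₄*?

*him* is a pronoun, so Principle B applies: it must be free in its binding domain.
Binding domain of *him₄*: the matrix TP, whose subject is Oliver₁.
*Oliver₁* c-commands the pronoun within its binding domain → coindexation would violate Principle B.
*Bruno₂*: the pronoun c-commands this R-expression → coindexation would violate Principle C on *Bruno₂*.
*Jonas₃*: the pronoun c-commands this R-expression → coindexation would violate Principle C on *Jonas₃*.

none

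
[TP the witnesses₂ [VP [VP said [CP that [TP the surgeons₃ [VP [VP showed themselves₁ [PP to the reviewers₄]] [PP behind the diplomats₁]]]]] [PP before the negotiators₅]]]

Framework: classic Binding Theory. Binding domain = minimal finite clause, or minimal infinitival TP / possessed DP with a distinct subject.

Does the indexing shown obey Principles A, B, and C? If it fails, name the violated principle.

Principle A

The two coindexed NPs are *the diplomats₁* and *themselves₁*.
*themselves₁* is an anaphor. Principle A requires it to be bound within its binding domain — the embedded TP, whose subject is the surgeons₃.
Within that domain it is c-commanded by *the surgeons₃*, which does not share its index.
*the diplomats₁* does not c-command the anaphor at all.
The anaphor is unbound in its domain → Principle A violation.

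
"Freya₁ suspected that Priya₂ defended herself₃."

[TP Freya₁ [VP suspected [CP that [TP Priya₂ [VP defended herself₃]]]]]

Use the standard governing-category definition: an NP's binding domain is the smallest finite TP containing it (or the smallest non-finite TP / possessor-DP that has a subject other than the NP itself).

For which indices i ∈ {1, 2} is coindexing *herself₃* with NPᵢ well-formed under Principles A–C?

{2}

*herself* is an anaphor, so Principle A applies: it must be bound in its binding domain.
Binding domain of *herself₃*: the embedded TP, whose subject is Priya₂.
*Freya₁* c-commands the anaphor but is outside its binding domain → cannot satisfy Principle A.
*Priya₂* c-commands the anaphor within its binding domain → licit binder.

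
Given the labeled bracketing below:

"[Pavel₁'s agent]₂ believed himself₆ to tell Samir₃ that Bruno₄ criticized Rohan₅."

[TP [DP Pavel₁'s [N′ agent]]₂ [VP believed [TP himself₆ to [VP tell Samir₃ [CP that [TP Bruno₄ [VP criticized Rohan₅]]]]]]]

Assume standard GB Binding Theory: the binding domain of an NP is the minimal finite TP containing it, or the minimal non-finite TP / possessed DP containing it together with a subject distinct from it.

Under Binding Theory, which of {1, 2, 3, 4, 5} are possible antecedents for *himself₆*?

{2}

*himself* is an anaphor, so Principle A applies: it must be bound in its binding domain.
Binding domain of *himself₆*: the matrix TP, whose subject is [Pavel₁'s agent]₂.
*Pavel₁* does not c-command the anaphor → cannot bind it.
*[Pavel₁'s agent]₂* c-commands the anaphor within its binding domain → licit binder.
*Samir₃* does not c-command the anaphor → cannot bind it.
*Bruno₄* does not c-command the anaphor → cannot bind it.
*Rohan₅* does not c-command the anaphor → cannot bind it.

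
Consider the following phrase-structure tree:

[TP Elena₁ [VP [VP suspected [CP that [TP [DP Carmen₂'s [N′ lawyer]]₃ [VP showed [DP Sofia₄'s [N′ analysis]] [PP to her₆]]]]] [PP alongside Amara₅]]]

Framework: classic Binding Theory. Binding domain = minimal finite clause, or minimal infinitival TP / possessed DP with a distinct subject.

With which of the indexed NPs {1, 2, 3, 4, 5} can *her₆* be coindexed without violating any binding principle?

{1, 2, 4, 5}

*her* is a pronoun, so Principle B applies: it must be free in its binding domain.
Binding domain of *her₆*: the embedded TP, whose subject is [Carmen₂'s lawyer]₃.
*Elena₁* c-commands the pronoun but from outside its binding domain, and is not c-commanded by it → coindexation permitted.
*Carmen₂* and the pronoun do not c-command one another → neither Principle B nor Principle C is at stake; coindexation permitted.
*[Carmen₂'s lawyer]₃* c-commands the pronoun within its binding domain → coindexation would violate Principle B.
*Sofia₄* and the pronoun do not c-command one another → neither Principle B nor Principle C is at stake; coindexation permitted.
*Amara₅* and the pronoun do not c-command one another → neither Principle B nor Principle C is at stake; coindexation permitted.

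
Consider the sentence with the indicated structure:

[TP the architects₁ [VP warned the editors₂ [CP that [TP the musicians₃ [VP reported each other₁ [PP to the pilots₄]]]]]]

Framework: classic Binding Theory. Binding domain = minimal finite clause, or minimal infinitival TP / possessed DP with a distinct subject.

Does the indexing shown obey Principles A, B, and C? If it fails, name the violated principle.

The two coindexed NPs are *the architects₁* and *each other₁*.
*each other₁* is an anaphor. Principle A requires it to be bound within its binding domain — the embedded TP, whose subject is the musicians₃.
Within that domain it is c-commanded by *the musicians₃*, which does not share its index.
*the architects₁* does c-command the anaphor, but from outside its binding domain.
The anaphor is unbound in its domain → Principle A violation.

Principle A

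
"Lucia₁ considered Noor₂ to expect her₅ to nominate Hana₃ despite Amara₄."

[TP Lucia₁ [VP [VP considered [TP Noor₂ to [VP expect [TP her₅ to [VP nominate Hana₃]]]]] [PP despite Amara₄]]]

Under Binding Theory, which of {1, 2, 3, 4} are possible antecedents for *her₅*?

*her* is a pronoun, so Principle B applies: it must be free in its binding domain.
Binding domain of *her₅*: the embedded TP, whose subject is Noor₂.
*Lucia₁* c-commands the pronoun but from outside its binding domain, and is not c-commanded by it → coindexation permitted.
*Noor₂* c-commands the pronoun within its binding domain → coindexation would violate Principle B.
*Hana₃*: the pronoun c-commands this R-expression → coindexation would violate Principle C on *Hana₃*.
*Amara₄* and the pronoun do not c-command one another → neither Principle B nor Principle C is at stake; coindexation permitted.

{1, 4}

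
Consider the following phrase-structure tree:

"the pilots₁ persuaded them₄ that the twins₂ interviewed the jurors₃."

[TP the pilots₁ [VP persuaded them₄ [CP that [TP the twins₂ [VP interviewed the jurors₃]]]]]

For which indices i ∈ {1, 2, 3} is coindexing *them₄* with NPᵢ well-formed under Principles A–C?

*them* is a pronoun, so Principle B applies: it must be free in its binding domain.
Binding domain of *them₄*: the matrix TP, whose subject is the pilots₁.
*the pilots₁* c-commands the pronoun within its binding domain → coindexation would violate Principle B.
*the twins₂*: the pronoun c-commands this R-expression → coindexation would violate Principle C on *the twins₂*.
*the jurors₃*: the pronoun c-commands this R-expression → coindexation would violate Principle C on *the jurors₃*.

none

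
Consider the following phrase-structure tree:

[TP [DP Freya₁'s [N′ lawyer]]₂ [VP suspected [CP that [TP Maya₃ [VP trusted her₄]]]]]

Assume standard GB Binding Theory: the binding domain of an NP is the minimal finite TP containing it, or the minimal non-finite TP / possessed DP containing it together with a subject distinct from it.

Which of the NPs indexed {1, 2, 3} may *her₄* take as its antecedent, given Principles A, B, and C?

*her* is a pronoun, so Principle B applies: it must be free in its binding domain.
Binding domain of *her₄*: the embedded TP, whose subject is Maya₃.
*Freya₁* and the pronoun do not c-command one another → neither Principle B nor Principle C is at stake; coindexation permitted.
*[Freya₁'s lawyer]₂* c-commands the pronoun but from outside its binding domain, and is not c-commanded by it → coindexation permitted.
*Maya₃* c-commands the pronoun within its binding domain → coindexation would violate Principle B.

{1, 2}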